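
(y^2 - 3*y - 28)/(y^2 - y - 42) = (y + 4)/(y + 6)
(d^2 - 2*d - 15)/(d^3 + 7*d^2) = (d^2 - 2*d - 15)/(d^2*(d + 7))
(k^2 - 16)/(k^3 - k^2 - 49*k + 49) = (k^2 - 16)/(k^3 - k^2 - 49*k + 49)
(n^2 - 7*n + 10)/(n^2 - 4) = (n - 5)/(n + 2)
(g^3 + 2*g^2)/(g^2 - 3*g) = g*(g + 2)/(g - 3)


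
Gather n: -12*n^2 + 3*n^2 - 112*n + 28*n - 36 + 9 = -9*n^2 - 84*n - 27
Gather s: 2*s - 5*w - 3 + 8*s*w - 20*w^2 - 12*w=s*(8*w + 2) - 20*w^2 - 17*w - 3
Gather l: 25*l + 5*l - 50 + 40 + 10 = 30*l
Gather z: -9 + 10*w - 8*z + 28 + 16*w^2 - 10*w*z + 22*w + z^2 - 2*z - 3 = 16*w^2 + 32*w + z^2 + z*(-10*w - 10) + 16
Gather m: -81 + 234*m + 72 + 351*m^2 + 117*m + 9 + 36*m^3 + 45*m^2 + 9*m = 36*m^3 + 396*m^2 + 360*m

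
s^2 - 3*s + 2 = (s - 2)*(s - 1)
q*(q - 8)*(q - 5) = q^3 - 13*q^2 + 40*q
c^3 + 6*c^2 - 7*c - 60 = (c - 3)*(c + 4)*(c + 5)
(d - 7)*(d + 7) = d^2 - 49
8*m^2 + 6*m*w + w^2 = (2*m + w)*(4*m + w)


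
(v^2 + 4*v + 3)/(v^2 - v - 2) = (v + 3)/(v - 2)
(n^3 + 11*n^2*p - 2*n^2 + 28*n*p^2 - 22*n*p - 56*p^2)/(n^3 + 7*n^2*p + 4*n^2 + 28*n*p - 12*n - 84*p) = (n + 4*p)/(n + 6)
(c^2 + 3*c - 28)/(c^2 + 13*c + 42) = (c - 4)/(c + 6)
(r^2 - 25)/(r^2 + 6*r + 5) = (r - 5)/(r + 1)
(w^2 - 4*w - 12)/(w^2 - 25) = (w^2 - 4*w - 12)/(w^2 - 25)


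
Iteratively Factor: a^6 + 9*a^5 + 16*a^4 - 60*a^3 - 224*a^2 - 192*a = (a + 4)*(a^5 + 5*a^4 - 4*a^3 - 44*a^2 - 48*a) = (a + 2)*(a + 4)*(a^4 + 3*a^3 - 10*a^2 - 24*a) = (a + 2)*(a + 4)^2*(a^3 - a^2 - 6*a) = (a + 2)^2*(a + 4)^2*(a^2 - 3*a) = (a - 3)*(a + 2)^2*(a + 4)^2*(a)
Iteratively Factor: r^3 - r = (r + 1)*(r^2 - r) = (r - 1)*(r + 1)*(r)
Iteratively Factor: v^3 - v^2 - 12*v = (v - 4)*(v^2 + 3*v) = (v - 4)*(v + 3)*(v)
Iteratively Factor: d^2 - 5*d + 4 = (d - 1)*(d - 4)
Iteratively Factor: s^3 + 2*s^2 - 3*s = (s + 3)*(s^2 - s) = s*(s + 3)*(s - 1)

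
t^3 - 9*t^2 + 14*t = t*(t - 7)*(t - 2)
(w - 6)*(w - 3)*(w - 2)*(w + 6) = w^4 - 5*w^3 - 30*w^2 + 180*w - 216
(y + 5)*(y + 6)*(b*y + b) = b*y^3 + 12*b*y^2 + 41*b*y + 30*b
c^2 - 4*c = c*(c - 4)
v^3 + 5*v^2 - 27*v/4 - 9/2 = (v - 3/2)*(v + 1/2)*(v + 6)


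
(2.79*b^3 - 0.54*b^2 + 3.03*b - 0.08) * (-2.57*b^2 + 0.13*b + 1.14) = -7.1703*b^5 + 1.7505*b^4 - 4.6767*b^3 - 0.0161000000000001*b^2 + 3.4438*b - 0.0912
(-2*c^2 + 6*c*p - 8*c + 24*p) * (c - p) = -2*c^3 + 8*c^2*p - 8*c^2 - 6*c*p^2 + 32*c*p - 24*p^2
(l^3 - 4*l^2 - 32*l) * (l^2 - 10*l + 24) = l^5 - 14*l^4 + 32*l^3 + 224*l^2 - 768*l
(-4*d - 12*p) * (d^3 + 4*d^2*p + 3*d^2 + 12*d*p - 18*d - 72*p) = -4*d^4 - 28*d^3*p - 12*d^3 - 48*d^2*p^2 - 84*d^2*p + 72*d^2 - 144*d*p^2 + 504*d*p + 864*p^2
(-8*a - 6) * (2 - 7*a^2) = 56*a^3 + 42*a^2 - 16*a - 12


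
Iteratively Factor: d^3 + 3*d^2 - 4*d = (d - 1)*(d^2 + 4*d) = (d - 1)*(d + 4)*(d)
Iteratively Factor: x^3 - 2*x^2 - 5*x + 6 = (x + 2)*(x^2 - 4*x + 3) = (x - 3)*(x + 2)*(x - 1)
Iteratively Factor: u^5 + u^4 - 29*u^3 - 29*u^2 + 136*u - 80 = (u + 4)*(u^4 - 3*u^3 - 17*u^2 + 39*u - 20) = (u + 4)^2*(u^3 - 7*u^2 + 11*u - 5) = (u - 1)*(u + 4)^2*(u^2 - 6*u + 5) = (u - 1)^2*(u + 4)^2*(u - 5)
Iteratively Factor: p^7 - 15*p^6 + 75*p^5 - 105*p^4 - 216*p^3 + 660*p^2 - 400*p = (p)*(p^6 - 15*p^5 + 75*p^4 - 105*p^3 - 216*p^2 + 660*p - 400) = p*(p - 5)*(p^5 - 10*p^4 + 25*p^3 + 20*p^2 - 116*p + 80) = p*(p - 5)*(p - 2)*(p^4 - 8*p^3 + 9*p^2 + 38*p - 40) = p*(p - 5)^2*(p - 2)*(p^3 - 3*p^2 - 6*p + 8) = p*(p - 5)^2*(p - 2)*(p + 2)*(p^2 - 5*p + 4) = p*(p - 5)^2*(p - 4)*(p - 2)*(p + 2)*(p - 1)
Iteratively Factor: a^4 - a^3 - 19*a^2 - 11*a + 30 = (a - 1)*(a^3 - 19*a - 30) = (a - 1)*(a + 2)*(a^2 - 2*a - 15) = (a - 5)*(a - 1)*(a + 2)*(a + 3)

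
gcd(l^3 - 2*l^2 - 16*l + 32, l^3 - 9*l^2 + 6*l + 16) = l - 2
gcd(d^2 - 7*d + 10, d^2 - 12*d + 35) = d - 5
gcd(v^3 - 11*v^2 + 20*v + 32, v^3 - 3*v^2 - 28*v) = 1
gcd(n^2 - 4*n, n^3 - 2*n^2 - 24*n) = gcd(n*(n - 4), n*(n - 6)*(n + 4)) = n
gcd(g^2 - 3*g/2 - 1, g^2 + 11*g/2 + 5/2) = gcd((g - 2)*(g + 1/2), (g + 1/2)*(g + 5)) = g + 1/2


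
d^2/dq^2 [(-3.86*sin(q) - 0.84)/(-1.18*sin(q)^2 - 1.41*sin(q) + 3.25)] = (-5.37466400000001*sin(q)^5 + 1.74380399999999*sin(q)^4 - 82.262048*sin(q)^3 - 25.226358*sin(q)^2 + 52.583602*sin(q) + 45.159708)/(1.18*sin(q)^2 + 1.41*sin(q) - 3.25)^3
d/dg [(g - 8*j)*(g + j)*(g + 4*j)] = 3*g^2 - 6*g*j - 36*j^2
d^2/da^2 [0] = 0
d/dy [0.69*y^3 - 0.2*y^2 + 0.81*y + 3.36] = 2.07*y^2 - 0.4*y + 0.81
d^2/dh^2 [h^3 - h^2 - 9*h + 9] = 6*h - 2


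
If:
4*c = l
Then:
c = l/4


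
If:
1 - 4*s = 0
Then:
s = 1/4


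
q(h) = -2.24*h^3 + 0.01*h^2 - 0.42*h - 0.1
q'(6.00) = -242.22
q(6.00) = -486.10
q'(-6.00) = -242.46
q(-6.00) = 486.62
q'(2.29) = -35.61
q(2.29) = -27.91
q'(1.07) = -8.09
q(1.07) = -3.28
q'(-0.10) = -0.49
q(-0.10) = -0.06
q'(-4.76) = -152.77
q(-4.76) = 243.71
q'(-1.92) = -25.23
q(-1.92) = 16.60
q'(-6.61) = -294.16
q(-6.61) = 650.04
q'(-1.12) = -8.87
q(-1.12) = 3.53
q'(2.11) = -30.30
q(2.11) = -21.98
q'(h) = -6.72*h^2 + 0.02*h - 0.42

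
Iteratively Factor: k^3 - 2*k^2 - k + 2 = (k + 1)*(k^2 - 3*k + 2) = (k - 1)*(k + 1)*(k - 2)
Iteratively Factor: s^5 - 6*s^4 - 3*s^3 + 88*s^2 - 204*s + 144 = (s - 2)*(s^4 - 4*s^3 - 11*s^2 + 66*s - 72) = (s - 2)*(s + 4)*(s^3 - 8*s^2 + 21*s - 18) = (s - 3)*(s - 2)*(s + 4)*(s^2 - 5*s + 6) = (s - 3)^2*(s - 2)*(s + 4)*(s - 2)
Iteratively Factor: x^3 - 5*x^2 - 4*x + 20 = (x + 2)*(x^2 - 7*x + 10) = (x - 2)*(x + 2)*(x - 5)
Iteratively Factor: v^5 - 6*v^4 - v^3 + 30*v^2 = (v - 3)*(v^4 - 3*v^3 - 10*v^2) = (v - 3)*(v + 2)*(v^3 - 5*v^2) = v*(v - 3)*(v + 2)*(v^2 - 5*v) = v*(v - 5)*(v - 3)*(v + 2)*(v)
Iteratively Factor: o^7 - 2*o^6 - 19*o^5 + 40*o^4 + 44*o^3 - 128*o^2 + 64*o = (o - 4)*(o^6 + 2*o^5 - 11*o^4 - 4*o^3 + 28*o^2 - 16*o) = (o - 4)*(o + 2)*(o^5 - 11*o^3 + 18*o^2 - 8*o) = (o - 4)*(o - 2)*(o + 2)*(o^4 + 2*o^3 - 7*o^2 + 4*o) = o*(o - 4)*(o - 2)*(o + 2)*(o^3 + 2*o^2 - 7*o + 4) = o*(o - 4)*(o - 2)*(o - 1)*(o + 2)*(o^2 + 3*o - 4) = o*(o - 4)*(o - 2)*(o - 1)^2*(o + 2)*(o + 4)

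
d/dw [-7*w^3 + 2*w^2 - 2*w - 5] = -21*w^2 + 4*w - 2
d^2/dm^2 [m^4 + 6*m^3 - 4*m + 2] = 12*m*(m + 3)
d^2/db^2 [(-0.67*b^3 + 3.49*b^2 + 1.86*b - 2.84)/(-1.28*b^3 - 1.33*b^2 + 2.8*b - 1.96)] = (-13.717248*b^6 - 3.87686399999998*b^5 - 58.381824*b^4 + 161.043204*b^3 + 57.591744*b^2 - 61.671792*b - 17.505152)/(2.097152*b^9 + 6.537216*b^8 - 6.969984*b^7 - 16.613891*b^6 + 35.267064*b^5 - 0.465107999999997*b^4 - 50.994496*b^3 + 61.427184*b^2 - 32.26944*b + 7.529536)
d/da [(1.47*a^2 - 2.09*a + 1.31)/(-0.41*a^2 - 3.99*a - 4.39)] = (-6.7222*a^2 - 11.8324*a + 14.402)/(0.1681*a^4 + 3.2718*a^3 + 19.5199*a^2 + 35.0322*a + 19.2721)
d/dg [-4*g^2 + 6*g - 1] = 6 - 8*g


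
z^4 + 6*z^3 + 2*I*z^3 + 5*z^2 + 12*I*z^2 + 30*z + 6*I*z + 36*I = (z + 6)*(z - 2*I)*(z + I)*(z + 3*I)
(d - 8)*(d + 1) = d^2 - 7*d - 8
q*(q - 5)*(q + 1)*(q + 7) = q^4 + 3*q^3 - 33*q^2 - 35*q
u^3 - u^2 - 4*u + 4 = (u - 2)*(u - 1)*(u + 2)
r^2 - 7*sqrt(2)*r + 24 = (r - 4*sqrt(2))*(r - 3*sqrt(2))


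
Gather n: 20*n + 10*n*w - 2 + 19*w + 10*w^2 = n*(10*w + 20) + 10*w^2 + 19*w - 2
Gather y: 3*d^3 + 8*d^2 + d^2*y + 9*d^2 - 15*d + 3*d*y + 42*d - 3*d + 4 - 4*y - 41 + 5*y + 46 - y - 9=3*d^3 + 17*d^2 + 24*d + y*(d^2 + 3*d)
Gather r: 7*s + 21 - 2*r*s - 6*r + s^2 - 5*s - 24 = r*(-2*s - 6) + s^2 + 2*s - 3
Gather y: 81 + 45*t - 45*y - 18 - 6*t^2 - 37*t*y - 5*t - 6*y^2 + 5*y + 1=-6*t^2 + 40*t - 6*y^2 + y*(-37*t - 40) + 64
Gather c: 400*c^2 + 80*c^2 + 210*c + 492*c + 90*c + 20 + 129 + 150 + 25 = 480*c^2 + 792*c + 324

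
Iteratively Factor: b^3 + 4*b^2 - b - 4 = (b - 1)*(b^2 + 5*b + 4) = (b - 1)*(b + 4)*(b + 1)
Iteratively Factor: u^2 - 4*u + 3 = (u - 1)*(u - 3)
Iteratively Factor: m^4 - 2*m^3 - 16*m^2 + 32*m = (m - 4)*(m^3 + 2*m^2 - 8*m) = m*(m - 4)*(m^2 + 2*m - 8) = m*(m - 4)*(m - 2)*(m + 4)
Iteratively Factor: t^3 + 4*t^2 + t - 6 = (t + 2)*(t^2 + 2*t - 3) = (t + 2)*(t + 3)*(t - 1)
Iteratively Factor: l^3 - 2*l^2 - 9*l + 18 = (l - 3)*(l^2 + l - 6) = (l - 3)*(l - 2)*(l + 3)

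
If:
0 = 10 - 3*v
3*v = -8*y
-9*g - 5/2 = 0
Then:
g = -5/18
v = 10/3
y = -5/4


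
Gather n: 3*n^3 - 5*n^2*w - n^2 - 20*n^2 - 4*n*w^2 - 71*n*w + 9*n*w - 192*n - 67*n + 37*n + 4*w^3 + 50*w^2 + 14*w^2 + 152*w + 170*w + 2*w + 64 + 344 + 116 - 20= 3*n^3 + n^2*(-5*w - 21) + n*(-4*w^2 - 62*w - 222) + 4*w^3 + 64*w^2 + 324*w + 504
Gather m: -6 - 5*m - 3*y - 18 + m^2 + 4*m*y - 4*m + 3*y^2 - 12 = m^2 + m*(4*y - 9) + 3*y^2 - 3*y - 36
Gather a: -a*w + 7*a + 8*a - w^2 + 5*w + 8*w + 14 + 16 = a*(15 - w) - w^2 + 13*w + 30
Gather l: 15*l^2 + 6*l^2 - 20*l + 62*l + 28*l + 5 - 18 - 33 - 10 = 21*l^2 + 70*l - 56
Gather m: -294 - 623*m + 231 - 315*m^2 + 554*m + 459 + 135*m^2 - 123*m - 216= -180*m^2 - 192*m + 180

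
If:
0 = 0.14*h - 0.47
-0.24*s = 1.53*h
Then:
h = 3.36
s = -21.40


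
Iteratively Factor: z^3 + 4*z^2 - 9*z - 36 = (z + 3)*(z^2 + z - 12) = (z - 3)*(z + 3)*(z + 4)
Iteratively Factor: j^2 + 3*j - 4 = (j - 1)*(j + 4)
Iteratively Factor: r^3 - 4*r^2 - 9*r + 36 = (r - 3)*(r^2 - r - 12) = (r - 3)*(r + 3)*(r - 4)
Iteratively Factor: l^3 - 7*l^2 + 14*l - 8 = (l - 2)*(l^2 - 5*l + 4) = (l - 2)*(l - 1)*(l - 4)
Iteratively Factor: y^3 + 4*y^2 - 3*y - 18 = (y + 3)*(y^2 + y - 6) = (y - 2)*(y + 3)*(y + 3)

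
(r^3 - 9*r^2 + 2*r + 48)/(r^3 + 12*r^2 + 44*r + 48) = (r^2 - 11*r + 24)/(r^2 + 10*r + 24)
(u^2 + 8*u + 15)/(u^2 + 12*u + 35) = (u + 3)/(u + 7)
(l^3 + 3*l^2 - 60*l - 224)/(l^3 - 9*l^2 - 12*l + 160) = (l + 7)/(l - 5)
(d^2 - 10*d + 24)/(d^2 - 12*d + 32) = (d - 6)/(d - 8)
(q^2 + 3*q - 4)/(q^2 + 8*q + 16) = (q - 1)/(q + 4)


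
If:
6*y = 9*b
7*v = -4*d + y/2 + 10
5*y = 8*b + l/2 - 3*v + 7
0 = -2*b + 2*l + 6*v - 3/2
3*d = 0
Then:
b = -53/29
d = 0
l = -277/58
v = 143/116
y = -159/58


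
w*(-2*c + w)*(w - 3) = -2*c*w^2 + 6*c*w + w^3 - 3*w^2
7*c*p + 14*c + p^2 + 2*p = (7*c + p)*(p + 2)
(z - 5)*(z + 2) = z^2 - 3*z - 10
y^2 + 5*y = y*(y + 5)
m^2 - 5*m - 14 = (m - 7)*(m + 2)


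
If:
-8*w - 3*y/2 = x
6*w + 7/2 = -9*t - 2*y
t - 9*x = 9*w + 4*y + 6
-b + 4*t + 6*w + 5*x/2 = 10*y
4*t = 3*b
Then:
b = -46294/80745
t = -23147/53830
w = 21871/161490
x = -60682/80745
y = -5956/26915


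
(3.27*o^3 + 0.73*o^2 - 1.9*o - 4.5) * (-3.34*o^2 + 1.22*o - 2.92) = -10.9218*o^5 + 1.5512*o^4 - 2.3118*o^3 + 10.5804*o^2 + 0.0579999999999998*o + 13.14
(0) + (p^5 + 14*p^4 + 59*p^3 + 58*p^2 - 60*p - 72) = p^5 + 14*p^4 + 59*p^3 + 58*p^2 - 60*p - 72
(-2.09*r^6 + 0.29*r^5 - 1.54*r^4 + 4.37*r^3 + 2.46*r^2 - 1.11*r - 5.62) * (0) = 0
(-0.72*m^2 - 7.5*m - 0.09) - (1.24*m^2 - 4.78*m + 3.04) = -1.96*m^2 - 2.72*m - 3.13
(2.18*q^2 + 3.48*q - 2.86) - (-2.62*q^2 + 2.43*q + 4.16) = 4.8*q^2 + 1.05*q - 7.02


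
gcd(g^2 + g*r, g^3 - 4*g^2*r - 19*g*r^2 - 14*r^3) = g + r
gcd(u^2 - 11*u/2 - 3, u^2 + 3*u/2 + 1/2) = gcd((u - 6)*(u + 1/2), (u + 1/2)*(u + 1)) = u + 1/2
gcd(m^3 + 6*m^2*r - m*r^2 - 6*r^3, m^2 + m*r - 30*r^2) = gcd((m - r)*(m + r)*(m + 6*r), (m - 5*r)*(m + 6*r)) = m + 6*r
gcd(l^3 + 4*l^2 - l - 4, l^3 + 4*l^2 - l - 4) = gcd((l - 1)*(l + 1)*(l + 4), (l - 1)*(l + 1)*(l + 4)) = l^3 + 4*l^2 - l - 4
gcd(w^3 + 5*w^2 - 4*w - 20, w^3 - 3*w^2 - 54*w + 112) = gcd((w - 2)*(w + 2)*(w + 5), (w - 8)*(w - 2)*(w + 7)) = w - 2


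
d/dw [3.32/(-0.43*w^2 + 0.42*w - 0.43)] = (2.8552*w - 1.3944)/(0.43*w^2 - 0.42*w + 0.43)^2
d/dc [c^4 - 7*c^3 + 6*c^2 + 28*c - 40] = 4*c^3 - 21*c^2 + 12*c + 28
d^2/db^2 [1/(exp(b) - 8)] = (exp(b) + 8)*exp(b)/(exp(b) - 8)^3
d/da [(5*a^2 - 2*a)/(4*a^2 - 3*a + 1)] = (-7*a^2 + 10*a - 2)/(16*a^4 - 24*a^3 + 17*a^2 - 6*a + 1)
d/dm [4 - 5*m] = -5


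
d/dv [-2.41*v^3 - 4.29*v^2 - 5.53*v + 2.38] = -7.23*v^2 - 8.58*v - 5.53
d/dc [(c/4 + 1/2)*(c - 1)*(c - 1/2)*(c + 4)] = c^3 + 27*c^2/8 - c/4 - 9/4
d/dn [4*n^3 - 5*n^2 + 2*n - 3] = 12*n^2 - 10*n + 2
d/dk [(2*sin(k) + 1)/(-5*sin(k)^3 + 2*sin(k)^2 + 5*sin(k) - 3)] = (20*sin(k)^3 + 11*sin(k)^2 - 4*sin(k) - 11)*cos(k)/(-5*sin(k)*cos(k)^2 + 2*cos(k)^2 + 1)^2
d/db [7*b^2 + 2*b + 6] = 14*b + 2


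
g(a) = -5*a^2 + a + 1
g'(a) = 1 - 10*a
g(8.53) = -354.27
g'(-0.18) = 2.80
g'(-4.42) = 45.20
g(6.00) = -173.00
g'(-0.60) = 7.00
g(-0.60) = -1.40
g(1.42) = -7.66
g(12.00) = -707.00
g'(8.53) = -84.30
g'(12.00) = -119.00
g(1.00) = -3.00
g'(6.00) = -59.00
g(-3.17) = -52.41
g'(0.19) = -0.90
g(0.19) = 1.01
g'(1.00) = -9.00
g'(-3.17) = 32.70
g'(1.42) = -13.20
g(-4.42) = -101.10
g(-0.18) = 0.66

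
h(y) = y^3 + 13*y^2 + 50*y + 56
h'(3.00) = 155.00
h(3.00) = 350.00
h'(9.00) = 527.00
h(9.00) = 2288.00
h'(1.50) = 95.75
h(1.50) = 163.62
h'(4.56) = 230.94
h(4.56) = 649.14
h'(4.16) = 210.08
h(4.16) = 560.96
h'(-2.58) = 2.89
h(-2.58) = -3.64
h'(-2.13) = 8.23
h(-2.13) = -1.18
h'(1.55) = 97.51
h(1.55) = 168.46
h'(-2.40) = 4.88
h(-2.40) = -2.94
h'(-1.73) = 14.00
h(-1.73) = 3.23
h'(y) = 3*y^2 + 26*y + 50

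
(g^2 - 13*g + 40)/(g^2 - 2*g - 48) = (g - 5)/(g + 6)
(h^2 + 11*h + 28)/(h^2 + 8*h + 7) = (h + 4)/(h + 1)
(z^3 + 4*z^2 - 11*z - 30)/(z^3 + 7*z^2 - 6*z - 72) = (z^2 + 7*z + 10)/(z^2 + 10*z + 24)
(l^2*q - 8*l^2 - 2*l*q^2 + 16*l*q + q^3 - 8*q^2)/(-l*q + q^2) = -l + 8*l/q + q - 8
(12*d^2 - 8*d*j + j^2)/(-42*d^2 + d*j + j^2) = (-2*d + j)/(7*d + j)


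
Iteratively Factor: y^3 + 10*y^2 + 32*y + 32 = (y + 2)*(y^2 + 8*y + 16) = (y + 2)*(y + 4)*(y + 4)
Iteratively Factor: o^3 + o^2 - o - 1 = (o - 1)*(o^2 + 2*o + 1) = (o - 1)*(o + 1)*(o + 1)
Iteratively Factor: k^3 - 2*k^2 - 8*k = (k)*(k^2 - 2*k - 8) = k*(k - 4)*(k + 2)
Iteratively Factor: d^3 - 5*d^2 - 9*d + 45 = (d - 3)*(d^2 - 2*d - 15) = (d - 3)*(d + 3)*(d - 5)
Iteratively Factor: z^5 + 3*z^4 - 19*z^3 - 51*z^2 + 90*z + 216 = (z - 3)*(z^4 + 6*z^3 - z^2 - 54*z - 72) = (z - 3)^2*(z^3 + 9*z^2 + 26*z + 24) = (z - 3)^2*(z + 3)*(z^2 + 6*z + 8) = (z - 3)^2*(z + 2)*(z + 3)*(z + 4)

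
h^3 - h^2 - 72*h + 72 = (h - 1)*(h - 6*sqrt(2))*(h + 6*sqrt(2))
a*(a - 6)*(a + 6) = a^3 - 36*a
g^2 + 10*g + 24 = (g + 4)*(g + 6)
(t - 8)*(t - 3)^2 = t^3 - 14*t^2 + 57*t - 72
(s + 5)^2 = s^2 + 10*s + 25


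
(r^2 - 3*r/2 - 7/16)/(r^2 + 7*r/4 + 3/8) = (4*r - 7)/(2*(2*r + 3))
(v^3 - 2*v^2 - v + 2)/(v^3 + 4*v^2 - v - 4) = (v - 2)/(v + 4)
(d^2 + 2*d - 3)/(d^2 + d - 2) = (d + 3)/(d + 2)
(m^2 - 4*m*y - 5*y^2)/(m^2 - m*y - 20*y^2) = (m + y)/(m + 4*y)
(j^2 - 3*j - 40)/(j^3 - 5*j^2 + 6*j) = (j^2 - 3*j - 40)/(j*(j^2 - 5*j + 6))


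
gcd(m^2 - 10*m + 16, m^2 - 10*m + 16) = m^2 - 10*m + 16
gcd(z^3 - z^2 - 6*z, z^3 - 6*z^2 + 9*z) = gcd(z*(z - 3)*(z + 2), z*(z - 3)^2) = z^2 - 3*z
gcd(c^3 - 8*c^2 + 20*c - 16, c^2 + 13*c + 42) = 1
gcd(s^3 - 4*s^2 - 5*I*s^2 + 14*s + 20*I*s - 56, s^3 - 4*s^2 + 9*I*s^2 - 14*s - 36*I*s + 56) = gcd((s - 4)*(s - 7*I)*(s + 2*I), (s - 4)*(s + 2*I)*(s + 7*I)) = s^2 + s*(-4 + 2*I) - 8*I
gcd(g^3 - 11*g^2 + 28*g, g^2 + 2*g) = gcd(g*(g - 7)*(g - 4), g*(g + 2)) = g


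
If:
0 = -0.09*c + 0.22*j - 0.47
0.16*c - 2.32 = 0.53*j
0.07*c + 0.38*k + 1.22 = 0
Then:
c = -60.76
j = -22.72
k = 7.98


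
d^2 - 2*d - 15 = (d - 5)*(d + 3)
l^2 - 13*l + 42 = (l - 7)*(l - 6)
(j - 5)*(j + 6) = j^2 + j - 30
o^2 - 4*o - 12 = (o - 6)*(o + 2)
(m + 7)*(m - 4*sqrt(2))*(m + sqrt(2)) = m^3 - 3*sqrt(2)*m^2 + 7*m^2 - 21*sqrt(2)*m - 8*m - 56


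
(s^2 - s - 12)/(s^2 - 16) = (s + 3)/(s + 4)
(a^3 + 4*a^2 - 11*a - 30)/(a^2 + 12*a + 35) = (a^2 - a - 6)/(a + 7)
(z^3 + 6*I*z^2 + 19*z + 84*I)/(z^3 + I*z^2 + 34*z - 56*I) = (z + 3*I)/(z - 2*I)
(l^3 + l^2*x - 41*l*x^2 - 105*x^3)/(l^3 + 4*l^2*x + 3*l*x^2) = (l^2 - 2*l*x - 35*x^2)/(l*(l + x))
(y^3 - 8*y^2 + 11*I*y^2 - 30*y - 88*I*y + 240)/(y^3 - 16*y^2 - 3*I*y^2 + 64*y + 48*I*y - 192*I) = (y^2 + 11*I*y - 30)/(y^2 - y*(8 + 3*I) + 24*I)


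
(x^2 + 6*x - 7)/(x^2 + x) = (x^2 + 6*x - 7)/(x*(x + 1))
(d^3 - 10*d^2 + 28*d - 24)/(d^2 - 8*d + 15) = (d^3 - 10*d^2 + 28*d - 24)/(d^2 - 8*d + 15)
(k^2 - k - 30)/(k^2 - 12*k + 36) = (k + 5)/(k - 6)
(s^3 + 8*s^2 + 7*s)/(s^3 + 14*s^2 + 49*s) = (s + 1)/(s + 7)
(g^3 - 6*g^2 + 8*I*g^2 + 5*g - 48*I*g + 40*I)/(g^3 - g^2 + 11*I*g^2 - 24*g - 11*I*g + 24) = (g - 5)/(g + 3*I)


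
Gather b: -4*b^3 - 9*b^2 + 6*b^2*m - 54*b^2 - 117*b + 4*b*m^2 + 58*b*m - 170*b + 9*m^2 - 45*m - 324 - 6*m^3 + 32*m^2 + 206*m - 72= -4*b^3 + b^2*(6*m - 63) + b*(4*m^2 + 58*m - 287) - 6*m^3 + 41*m^2 + 161*m - 396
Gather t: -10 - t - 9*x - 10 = -t - 9*x - 20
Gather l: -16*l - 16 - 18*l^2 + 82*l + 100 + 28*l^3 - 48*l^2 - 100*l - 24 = 28*l^3 - 66*l^2 - 34*l + 60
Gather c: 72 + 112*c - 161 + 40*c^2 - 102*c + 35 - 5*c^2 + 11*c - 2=35*c^2 + 21*c - 56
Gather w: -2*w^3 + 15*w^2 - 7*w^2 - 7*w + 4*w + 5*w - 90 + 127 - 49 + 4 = -2*w^3 + 8*w^2 + 2*w - 8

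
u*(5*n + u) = 5*n*u + u^2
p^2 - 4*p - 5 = (p - 5)*(p + 1)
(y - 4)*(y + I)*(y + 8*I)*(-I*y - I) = -I*y^4 + 9*y^3 + 3*I*y^3 - 27*y^2 + 12*I*y^2 - 36*y - 24*I*y - 32*I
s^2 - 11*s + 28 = (s - 7)*(s - 4)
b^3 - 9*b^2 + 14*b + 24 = (b - 6)*(b - 4)*(b + 1)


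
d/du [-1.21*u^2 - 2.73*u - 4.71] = -2.42*u - 2.73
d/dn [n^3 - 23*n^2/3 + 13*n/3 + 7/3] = 3*n^2 - 46*n/3 + 13/3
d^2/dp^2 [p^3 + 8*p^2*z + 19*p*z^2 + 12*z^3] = 6*p + 16*z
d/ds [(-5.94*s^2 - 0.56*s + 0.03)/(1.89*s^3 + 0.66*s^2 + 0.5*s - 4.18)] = (11.2266*s^4 + 2.1168*s^3 - 2.7705*s^2 + 49.6188*s + 2.3258)/(3.5721*s^6 + 2.4948*s^5 + 2.3256*s^4 - 15.1404*s^3 - 5.2676*s^2 - 4.18*s + 17.4724)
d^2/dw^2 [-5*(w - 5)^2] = -10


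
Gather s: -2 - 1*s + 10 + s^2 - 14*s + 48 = s^2 - 15*s + 56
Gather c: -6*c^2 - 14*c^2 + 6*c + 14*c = -20*c^2 + 20*c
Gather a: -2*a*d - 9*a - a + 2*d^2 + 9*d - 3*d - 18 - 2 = a*(-2*d - 10) + 2*d^2 + 6*d - 20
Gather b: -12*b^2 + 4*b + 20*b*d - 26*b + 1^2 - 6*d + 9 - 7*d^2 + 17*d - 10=-12*b^2 + b*(20*d - 22) - 7*d^2 + 11*d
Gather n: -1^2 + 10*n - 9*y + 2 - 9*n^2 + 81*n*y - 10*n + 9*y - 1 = -9*n^2 + 81*n*y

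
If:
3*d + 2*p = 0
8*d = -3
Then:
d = -3/8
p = 9/16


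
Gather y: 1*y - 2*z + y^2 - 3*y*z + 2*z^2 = y^2 + y*(1 - 3*z) + 2*z^2 - 2*z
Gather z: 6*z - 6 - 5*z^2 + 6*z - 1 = -5*z^2 + 12*z - 7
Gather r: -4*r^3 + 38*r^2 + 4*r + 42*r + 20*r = -4*r^3 + 38*r^2 + 66*r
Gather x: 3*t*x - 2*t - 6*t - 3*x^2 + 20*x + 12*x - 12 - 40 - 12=-8*t - 3*x^2 + x*(3*t + 32) - 64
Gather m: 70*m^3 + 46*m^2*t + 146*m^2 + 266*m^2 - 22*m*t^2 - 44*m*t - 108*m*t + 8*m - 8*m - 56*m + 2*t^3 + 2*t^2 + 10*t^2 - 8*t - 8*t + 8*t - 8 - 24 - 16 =70*m^3 + m^2*(46*t + 412) + m*(-22*t^2 - 152*t - 56) + 2*t^3 + 12*t^2 - 8*t - 48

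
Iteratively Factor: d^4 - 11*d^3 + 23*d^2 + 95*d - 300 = (d + 3)*(d^3 - 14*d^2 + 65*d - 100) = (d - 5)*(d + 3)*(d^2 - 9*d + 20) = (d - 5)*(d - 4)*(d + 3)*(d - 5)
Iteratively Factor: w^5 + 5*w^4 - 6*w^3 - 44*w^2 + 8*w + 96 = (w + 4)*(w^4 + w^3 - 10*w^2 - 4*w + 24) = (w + 3)*(w + 4)*(w^3 - 2*w^2 - 4*w + 8) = (w - 2)*(w + 3)*(w + 4)*(w^2 - 4) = (w - 2)*(w + 2)*(w + 3)*(w + 4)*(w - 2)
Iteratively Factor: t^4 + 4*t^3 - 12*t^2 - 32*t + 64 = (t + 4)*(t^3 - 12*t + 16) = (t - 2)*(t + 4)*(t^2 + 2*t - 8) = (t - 2)*(t + 4)^2*(t - 2)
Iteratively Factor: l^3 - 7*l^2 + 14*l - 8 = (l - 4)*(l^2 - 3*l + 2) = (l - 4)*(l - 1)*(l - 2)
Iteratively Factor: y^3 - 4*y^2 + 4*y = (y - 2)*(y^2 - 2*y) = (y - 2)^2*(y)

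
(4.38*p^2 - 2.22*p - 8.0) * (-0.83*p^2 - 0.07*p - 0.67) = -3.6354*p^4 + 1.536*p^3 + 3.8608*p^2 + 2.0474*p + 5.36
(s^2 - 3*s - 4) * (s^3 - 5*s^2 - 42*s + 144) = s^5 - 8*s^4 - 31*s^3 + 290*s^2 - 264*s - 576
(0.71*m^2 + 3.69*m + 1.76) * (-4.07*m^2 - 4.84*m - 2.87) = -2.8897*m^4 - 18.4547*m^3 - 27.0605*m^2 - 19.1087*m - 5.0512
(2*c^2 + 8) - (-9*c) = 2*c^2 + 9*c + 8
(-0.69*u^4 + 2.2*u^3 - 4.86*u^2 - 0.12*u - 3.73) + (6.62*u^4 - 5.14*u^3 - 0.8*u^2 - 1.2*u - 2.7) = 5.93*u^4 - 2.94*u^3 - 5.66*u^2 - 1.32*u - 6.43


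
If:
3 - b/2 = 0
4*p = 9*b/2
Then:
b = 6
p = 27/4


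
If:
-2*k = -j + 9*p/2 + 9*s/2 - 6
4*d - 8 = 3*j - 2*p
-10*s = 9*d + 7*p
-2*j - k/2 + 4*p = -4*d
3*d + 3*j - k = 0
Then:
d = 536/173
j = 72/173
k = 1824/173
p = -272/173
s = -292/173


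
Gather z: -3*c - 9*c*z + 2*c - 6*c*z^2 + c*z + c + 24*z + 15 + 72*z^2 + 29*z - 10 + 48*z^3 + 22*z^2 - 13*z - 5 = 48*z^3 + z^2*(94 - 6*c) + z*(40 - 8*c)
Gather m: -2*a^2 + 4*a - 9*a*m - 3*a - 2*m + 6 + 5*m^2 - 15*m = -2*a^2 + a + 5*m^2 + m*(-9*a - 17) + 6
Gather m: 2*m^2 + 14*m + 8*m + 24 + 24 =2*m^2 + 22*m + 48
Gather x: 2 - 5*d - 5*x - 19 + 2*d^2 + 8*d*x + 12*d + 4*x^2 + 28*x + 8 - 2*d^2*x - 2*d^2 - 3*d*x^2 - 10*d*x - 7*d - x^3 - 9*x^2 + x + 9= -x^3 + x^2*(-3*d - 5) + x*(-2*d^2 - 2*d + 24)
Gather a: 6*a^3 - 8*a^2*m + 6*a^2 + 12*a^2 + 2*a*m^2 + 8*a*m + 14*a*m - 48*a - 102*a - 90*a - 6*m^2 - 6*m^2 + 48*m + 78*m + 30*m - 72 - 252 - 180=6*a^3 + a^2*(18 - 8*m) + a*(2*m^2 + 22*m - 240) - 12*m^2 + 156*m - 504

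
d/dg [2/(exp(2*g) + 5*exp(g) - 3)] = (-4*exp(g) - 10)*exp(g)/(exp(2*g) + 5*exp(g) - 3)^2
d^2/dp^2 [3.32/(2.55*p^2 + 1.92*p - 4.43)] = (-43.1766*p^2 - 32.50944*p + 3.32*(5.1*p + 1.92)*(10.2*p + 3.84) + 75.00876)/(2.55*p^2 + 1.92*p - 4.43)^3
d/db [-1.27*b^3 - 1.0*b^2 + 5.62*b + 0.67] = -3.81*b^2 - 2.0*b + 5.62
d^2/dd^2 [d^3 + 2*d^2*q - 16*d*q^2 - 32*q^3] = 6*d + 4*q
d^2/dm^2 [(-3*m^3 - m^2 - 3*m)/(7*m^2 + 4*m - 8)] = 10*(-67*m^3 + 24*m^2 - 216*m - 32)/(343*m^6 + 588*m^5 - 840*m^4 - 1280*m^3 + 960*m^2 + 768*m - 512)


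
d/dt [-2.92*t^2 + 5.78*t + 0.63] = 5.78 - 5.84*t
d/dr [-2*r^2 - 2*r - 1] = -4*r - 2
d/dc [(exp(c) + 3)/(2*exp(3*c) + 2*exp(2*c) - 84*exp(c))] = (-exp(3*c) - 5*exp(2*c) - 3*exp(c) + 63)*exp(-c)/(exp(4*c) + 2*exp(3*c) - 83*exp(2*c) - 84*exp(c) + 1764)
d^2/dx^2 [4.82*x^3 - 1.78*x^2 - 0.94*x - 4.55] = 28.92*x - 3.56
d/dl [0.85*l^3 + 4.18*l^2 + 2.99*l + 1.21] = 2.55*l^2 + 8.36*l + 2.99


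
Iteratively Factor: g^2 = (g)*(g)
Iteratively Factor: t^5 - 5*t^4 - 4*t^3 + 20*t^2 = (t)*(t^4 - 5*t^3 - 4*t^2 + 20*t) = t*(t - 5)*(t^3 - 4*t) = t^2*(t - 5)*(t^2 - 4) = t^2*(t - 5)*(t - 2)*(t + 2)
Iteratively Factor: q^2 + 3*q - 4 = (q + 4)*(q - 1)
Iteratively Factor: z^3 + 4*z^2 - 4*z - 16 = (z + 2)*(z^2 + 2*z - 8) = (z - 2)*(z + 2)*(z + 4)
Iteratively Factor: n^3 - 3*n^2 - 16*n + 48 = (n - 3)*(n^2 - 16) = (n - 3)*(n + 4)*(n - 4)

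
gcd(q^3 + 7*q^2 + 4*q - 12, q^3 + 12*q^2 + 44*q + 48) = q^2 + 8*q + 12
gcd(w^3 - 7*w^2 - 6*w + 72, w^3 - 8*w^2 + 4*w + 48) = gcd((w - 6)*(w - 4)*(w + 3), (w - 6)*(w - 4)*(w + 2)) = w^2 - 10*w + 24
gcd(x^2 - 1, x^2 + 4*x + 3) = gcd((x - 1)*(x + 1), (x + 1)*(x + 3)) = x + 1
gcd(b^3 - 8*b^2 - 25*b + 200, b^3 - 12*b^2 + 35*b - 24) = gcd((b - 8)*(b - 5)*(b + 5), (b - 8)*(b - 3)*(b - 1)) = b - 8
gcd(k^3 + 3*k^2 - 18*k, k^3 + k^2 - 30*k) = k^2 + 6*k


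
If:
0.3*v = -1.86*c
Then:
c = -0.161290322580645*v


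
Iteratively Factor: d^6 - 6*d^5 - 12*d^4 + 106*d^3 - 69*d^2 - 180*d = (d - 5)*(d^5 - d^4 - 17*d^3 + 21*d^2 + 36*d) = (d - 5)*(d - 3)*(d^4 + 2*d^3 - 11*d^2 - 12*d) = d*(d - 5)*(d - 3)*(d^3 + 2*d^2 - 11*d - 12) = d*(d - 5)*(d - 3)*(d + 1)*(d^2 + d - 12) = d*(d - 5)*(d - 3)*(d + 1)*(d + 4)*(d - 3)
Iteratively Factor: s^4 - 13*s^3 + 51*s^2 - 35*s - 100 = (s - 5)*(s^3 - 8*s^2 + 11*s + 20) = (s - 5)*(s - 4)*(s^2 - 4*s - 5) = (s - 5)^2*(s - 4)*(s + 1)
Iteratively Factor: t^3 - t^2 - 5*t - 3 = (t + 1)*(t^2 - 2*t - 3) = (t - 3)*(t + 1)*(t + 1)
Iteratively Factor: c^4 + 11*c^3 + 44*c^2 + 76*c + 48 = (c + 2)*(c^3 + 9*c^2 + 26*c + 24) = (c + 2)*(c + 3)*(c^2 + 6*c + 8) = (c + 2)*(c + 3)*(c + 4)*(c + 2)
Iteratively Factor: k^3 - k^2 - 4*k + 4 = (k - 2)*(k^2 + k - 2) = (k - 2)*(k + 2)*(k - 1)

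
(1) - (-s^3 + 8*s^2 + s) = s^3 - 8*s^2 - s + 1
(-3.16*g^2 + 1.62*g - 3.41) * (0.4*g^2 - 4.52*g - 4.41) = -1.264*g^4 + 14.9312*g^3 + 5.2492*g^2 + 8.269*g + 15.0381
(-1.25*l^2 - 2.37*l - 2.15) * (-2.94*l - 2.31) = 3.675*l^3 + 9.8553*l^2 + 11.7957*l + 4.9665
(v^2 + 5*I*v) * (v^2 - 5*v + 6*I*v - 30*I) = v^4 - 5*v^3 + 11*I*v^3 - 30*v^2 - 55*I*v^2 + 150*v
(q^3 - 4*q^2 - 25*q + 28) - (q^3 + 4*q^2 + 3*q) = -8*q^2 - 28*q + 28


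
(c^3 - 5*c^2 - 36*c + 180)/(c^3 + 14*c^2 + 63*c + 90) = (c^2 - 11*c + 30)/(c^2 + 8*c + 15)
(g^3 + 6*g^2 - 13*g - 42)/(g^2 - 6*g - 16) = (g^2 + 4*g - 21)/(g - 8)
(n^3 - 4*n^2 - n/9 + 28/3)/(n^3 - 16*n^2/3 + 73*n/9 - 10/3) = (9*n^2 - 9*n - 28)/(9*n^2 - 21*n + 10)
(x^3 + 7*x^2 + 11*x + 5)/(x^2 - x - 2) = (x^2 + 6*x + 5)/(x - 2)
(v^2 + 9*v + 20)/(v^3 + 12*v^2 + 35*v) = (v + 4)/(v*(v + 7))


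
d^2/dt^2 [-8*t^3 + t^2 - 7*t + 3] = 2 - 48*t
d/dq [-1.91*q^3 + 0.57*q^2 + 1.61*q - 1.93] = -5.73*q^2 + 1.14*q + 1.61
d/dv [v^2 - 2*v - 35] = 2*v - 2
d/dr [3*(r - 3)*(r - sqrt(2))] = 6*r - 9 - 3*sqrt(2)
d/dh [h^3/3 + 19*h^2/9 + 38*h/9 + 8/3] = h^2 + 38*h/9 + 38/9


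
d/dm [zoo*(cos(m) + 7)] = zoo*sin(m)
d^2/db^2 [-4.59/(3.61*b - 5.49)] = -119.634678/(3.61*b - 5.49)^3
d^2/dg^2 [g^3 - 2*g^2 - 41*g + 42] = 6*g - 4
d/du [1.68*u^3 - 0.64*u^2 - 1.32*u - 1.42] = 5.04*u^2 - 1.28*u - 1.32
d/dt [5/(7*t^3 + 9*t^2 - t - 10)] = 5*(-21*t^2 - 18*t + 1)/(7*t^3 + 9*t^2 - t - 10)^2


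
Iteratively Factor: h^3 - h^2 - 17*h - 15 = (h + 1)*(h^2 - 2*h - 15) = (h + 1)*(h + 3)*(h - 5)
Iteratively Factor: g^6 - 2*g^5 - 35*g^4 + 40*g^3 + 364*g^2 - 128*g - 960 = (g - 5)*(g^5 + 3*g^4 - 20*g^3 - 60*g^2 + 64*g + 192) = (g - 5)*(g - 2)*(g^4 + 5*g^3 - 10*g^2 - 80*g - 96) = (g - 5)*(g - 4)*(g - 2)*(g^3 + 9*g^2 + 26*g + 24) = (g - 5)*(g - 4)*(g - 2)*(g + 2)*(g^2 + 7*g + 12) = (g - 5)*(g - 4)*(g - 2)*(g + 2)*(g + 4)*(g + 3)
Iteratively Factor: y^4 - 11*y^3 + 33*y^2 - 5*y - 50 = (y - 5)*(y^3 - 6*y^2 + 3*y + 10) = (y - 5)^2*(y^2 - y - 2) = (y - 5)^2*(y - 2)*(y + 1)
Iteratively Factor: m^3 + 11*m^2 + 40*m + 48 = (m + 4)*(m^2 + 7*m + 12) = (m + 4)^2*(m + 3)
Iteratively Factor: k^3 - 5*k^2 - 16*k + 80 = (k - 5)*(k^2 - 16) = (k - 5)*(k + 4)*(k - 4)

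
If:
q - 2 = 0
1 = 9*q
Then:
No Solution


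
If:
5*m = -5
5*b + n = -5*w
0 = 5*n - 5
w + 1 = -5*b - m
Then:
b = 1/20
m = -1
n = 1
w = -1/4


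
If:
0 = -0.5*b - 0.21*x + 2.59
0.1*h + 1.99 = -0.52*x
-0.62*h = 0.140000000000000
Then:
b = 6.77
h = -0.23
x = -3.78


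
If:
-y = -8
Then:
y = 8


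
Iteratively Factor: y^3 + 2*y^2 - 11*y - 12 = (y - 3)*(y^2 + 5*y + 4) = (y - 3)*(y + 1)*(y + 4)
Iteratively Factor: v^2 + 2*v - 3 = (v + 3)*(v - 1)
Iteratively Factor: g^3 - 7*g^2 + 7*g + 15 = (g - 3)*(g^2 - 4*g - 5) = (g - 3)*(g + 1)*(g - 5)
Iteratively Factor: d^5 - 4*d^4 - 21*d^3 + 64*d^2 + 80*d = (d)*(d^4 - 4*d^3 - 21*d^2 + 64*d + 80) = d*(d + 1)*(d^3 - 5*d^2 - 16*d + 80) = d*(d - 5)*(d + 1)*(d^2 - 16) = d*(d - 5)*(d - 4)*(d + 1)*(d + 4)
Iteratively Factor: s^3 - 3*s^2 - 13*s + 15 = (s - 5)*(s^2 + 2*s - 3) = (s - 5)*(s + 3)*(s - 1)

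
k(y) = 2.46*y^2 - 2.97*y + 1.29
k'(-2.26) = -14.09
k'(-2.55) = -15.52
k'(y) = 4.92*y - 2.97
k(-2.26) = 20.57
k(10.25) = 229.30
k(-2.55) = 24.86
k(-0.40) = 2.87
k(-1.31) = 9.40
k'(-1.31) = -9.42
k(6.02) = 72.56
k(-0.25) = 2.19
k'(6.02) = 26.65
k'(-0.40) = -4.94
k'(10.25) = 47.46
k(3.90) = 27.12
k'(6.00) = 26.55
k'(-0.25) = -4.20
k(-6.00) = 107.67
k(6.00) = 72.03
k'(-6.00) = -32.49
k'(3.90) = 16.22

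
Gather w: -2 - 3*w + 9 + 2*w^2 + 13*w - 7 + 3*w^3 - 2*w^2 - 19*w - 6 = 3*w^3 - 9*w - 6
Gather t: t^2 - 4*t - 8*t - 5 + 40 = t^2 - 12*t + 35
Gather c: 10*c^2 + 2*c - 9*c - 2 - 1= 10*c^2 - 7*c - 3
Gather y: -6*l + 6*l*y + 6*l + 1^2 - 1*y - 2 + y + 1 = 6*l*y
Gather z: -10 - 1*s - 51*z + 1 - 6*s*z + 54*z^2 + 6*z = -s + 54*z^2 + z*(-6*s - 45) - 9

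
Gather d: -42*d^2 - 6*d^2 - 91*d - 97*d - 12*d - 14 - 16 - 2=-48*d^2 - 200*d - 32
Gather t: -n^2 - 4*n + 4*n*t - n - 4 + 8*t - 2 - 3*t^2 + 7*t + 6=-n^2 - 5*n - 3*t^2 + t*(4*n + 15)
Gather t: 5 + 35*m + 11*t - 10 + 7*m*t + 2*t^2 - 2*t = 35*m + 2*t^2 + t*(7*m + 9) - 5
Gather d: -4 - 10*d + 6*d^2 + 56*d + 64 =6*d^2 + 46*d + 60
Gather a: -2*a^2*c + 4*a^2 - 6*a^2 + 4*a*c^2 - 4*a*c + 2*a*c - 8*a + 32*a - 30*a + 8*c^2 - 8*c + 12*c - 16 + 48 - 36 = a^2*(-2*c - 2) + a*(4*c^2 - 2*c - 6) + 8*c^2 + 4*c - 4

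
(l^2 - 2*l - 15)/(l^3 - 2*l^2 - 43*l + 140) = (l + 3)/(l^2 + 3*l - 28)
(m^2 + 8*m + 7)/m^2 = 1 + 8/m + 7/m^2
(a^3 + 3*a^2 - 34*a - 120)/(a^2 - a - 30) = a + 4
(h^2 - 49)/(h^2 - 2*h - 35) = (h + 7)/(h + 5)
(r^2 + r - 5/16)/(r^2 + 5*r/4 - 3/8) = (4*r + 5)/(2*(2*r + 3))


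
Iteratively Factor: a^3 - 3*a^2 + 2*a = (a)*(a^2 - 3*a + 2) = a*(a - 2)*(a - 1)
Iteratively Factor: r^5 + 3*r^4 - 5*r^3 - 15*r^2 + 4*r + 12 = (r + 3)*(r^4 - 5*r^2 + 4) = (r + 1)*(r + 3)*(r^3 - r^2 - 4*r + 4) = (r + 1)*(r + 2)*(r + 3)*(r^2 - 3*r + 2) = (r - 2)*(r + 1)*(r + 2)*(r + 3)*(r - 1)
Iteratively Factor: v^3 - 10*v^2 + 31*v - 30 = (v - 5)*(v^2 - 5*v + 6) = (v - 5)*(v - 3)*(v - 2)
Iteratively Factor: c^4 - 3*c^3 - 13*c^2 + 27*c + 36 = (c - 4)*(c^3 + c^2 - 9*c - 9) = (c - 4)*(c + 3)*(c^2 - 2*c - 3) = (c - 4)*(c - 3)*(c + 3)*(c + 1)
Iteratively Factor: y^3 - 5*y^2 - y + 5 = (y + 1)*(y^2 - 6*y + 5) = (y - 1)*(y + 1)*(y - 5)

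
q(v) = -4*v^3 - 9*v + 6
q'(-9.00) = -981.00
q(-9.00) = 3003.00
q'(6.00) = -441.00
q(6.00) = -912.00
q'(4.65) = -268.47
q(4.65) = -438.03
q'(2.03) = -58.45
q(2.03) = -45.73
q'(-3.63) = -167.12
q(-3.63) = 230.00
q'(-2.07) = -60.42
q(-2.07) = 60.11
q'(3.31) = -140.47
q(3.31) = -168.85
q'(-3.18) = -130.35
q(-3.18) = 163.25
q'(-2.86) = -107.16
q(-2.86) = 125.31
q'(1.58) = -38.96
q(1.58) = -24.00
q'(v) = -12*v^2 - 9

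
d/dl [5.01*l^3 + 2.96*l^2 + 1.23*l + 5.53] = 15.03*l^2 + 5.92*l + 1.23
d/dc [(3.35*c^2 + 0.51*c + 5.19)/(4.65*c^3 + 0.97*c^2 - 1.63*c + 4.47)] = (-15.5775*c^4 - 4.743*c^3 - 78.3557*c^2 + 19.8804*c + 10.7394)/(21.6225*c^6 + 9.021*c^5 - 14.2181*c^4 + 38.4088*c^3 + 11.3287*c^2 - 14.5722*c + 19.9809)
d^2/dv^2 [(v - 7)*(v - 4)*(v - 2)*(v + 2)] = 12*v^2 - 66*v + 48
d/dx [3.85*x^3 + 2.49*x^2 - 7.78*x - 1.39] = 11.55*x^2 + 4.98*x - 7.78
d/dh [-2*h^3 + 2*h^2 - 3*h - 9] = -6*h^2 + 4*h - 3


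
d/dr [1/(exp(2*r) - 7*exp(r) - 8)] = (7 - 2*exp(r))*exp(r)/(-exp(2*r) + 7*exp(r) + 8)^2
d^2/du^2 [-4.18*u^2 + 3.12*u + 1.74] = -8.36000000000000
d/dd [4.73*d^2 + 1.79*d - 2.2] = 9.46*d + 1.79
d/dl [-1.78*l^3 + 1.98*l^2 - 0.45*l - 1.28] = -5.34*l^2 + 3.96*l - 0.45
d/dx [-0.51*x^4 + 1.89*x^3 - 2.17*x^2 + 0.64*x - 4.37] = -2.04*x^3 + 5.67*x^2 - 4.34*x + 0.64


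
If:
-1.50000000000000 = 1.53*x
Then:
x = -0.98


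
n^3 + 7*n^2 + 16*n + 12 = (n + 2)^2*(n + 3)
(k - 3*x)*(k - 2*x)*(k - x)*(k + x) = k^4 - 5*k^3*x + 5*k^2*x^2 + 5*k*x^3 - 6*x^4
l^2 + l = l*(l + 1)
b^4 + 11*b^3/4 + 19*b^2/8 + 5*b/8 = b*(b + 1/2)*(b + 1)*(b + 5/4)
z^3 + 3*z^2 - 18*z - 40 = (z - 4)*(z + 2)*(z + 5)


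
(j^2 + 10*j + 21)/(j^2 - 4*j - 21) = (j + 7)/(j - 7)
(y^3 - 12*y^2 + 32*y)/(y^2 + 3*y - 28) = y*(y - 8)/(y + 7)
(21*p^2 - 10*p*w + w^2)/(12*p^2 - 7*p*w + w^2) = (7*p - w)/(4*p - w)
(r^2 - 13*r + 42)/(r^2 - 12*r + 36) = (r - 7)/(r - 6)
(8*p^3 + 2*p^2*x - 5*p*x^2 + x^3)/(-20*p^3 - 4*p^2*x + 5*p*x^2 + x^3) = (-4*p^2 - 3*p*x + x^2)/(10*p^2 + 7*p*x + x^2)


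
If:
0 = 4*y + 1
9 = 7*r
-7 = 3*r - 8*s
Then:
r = 9/7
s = 19/14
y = -1/4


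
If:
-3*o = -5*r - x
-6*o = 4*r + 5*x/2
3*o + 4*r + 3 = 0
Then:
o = -17/53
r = -27/53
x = 84/53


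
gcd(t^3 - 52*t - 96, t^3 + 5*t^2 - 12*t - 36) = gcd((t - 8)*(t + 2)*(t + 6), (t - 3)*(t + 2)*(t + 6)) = t^2 + 8*t + 12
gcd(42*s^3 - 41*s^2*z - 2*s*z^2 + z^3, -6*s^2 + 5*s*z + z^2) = -6*s^2 + 5*s*z + z^2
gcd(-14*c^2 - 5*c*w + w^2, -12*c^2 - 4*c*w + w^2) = 2*c + w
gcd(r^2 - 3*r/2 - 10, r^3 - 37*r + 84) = r - 4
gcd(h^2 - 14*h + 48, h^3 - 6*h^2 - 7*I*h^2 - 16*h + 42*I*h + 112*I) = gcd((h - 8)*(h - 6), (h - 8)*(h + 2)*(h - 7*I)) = h - 8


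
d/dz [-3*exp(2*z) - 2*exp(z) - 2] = (-6*exp(z) - 2)*exp(z)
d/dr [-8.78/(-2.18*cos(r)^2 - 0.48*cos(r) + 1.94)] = (38.2808*cos(r) + 4.2144)*sin(r)/(2.18*cos(r)^2 + 0.48*cos(r) - 1.94)^2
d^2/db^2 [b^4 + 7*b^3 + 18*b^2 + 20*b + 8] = 12*b^2 + 42*b + 36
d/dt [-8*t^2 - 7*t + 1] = -16*t - 7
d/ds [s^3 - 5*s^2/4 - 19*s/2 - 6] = 3*s^2 - 5*s/2 - 19/2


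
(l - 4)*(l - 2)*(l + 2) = l^3 - 4*l^2 - 4*l + 16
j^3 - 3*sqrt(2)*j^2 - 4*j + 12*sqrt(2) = (j - 2)*(j + 2)*(j - 3*sqrt(2))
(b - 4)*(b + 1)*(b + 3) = b^3 - 13*b - 12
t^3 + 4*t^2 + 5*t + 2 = (t + 1)^2*(t + 2)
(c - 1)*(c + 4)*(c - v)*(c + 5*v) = c^4 + 4*c^3*v + 3*c^3 - 5*c^2*v^2 + 12*c^2*v - 4*c^2 - 15*c*v^2 - 16*c*v + 20*v^2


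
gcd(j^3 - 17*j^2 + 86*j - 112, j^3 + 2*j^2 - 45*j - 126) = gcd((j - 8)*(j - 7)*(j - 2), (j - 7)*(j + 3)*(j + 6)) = j - 7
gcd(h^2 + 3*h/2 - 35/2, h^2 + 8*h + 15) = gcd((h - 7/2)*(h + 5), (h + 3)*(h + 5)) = h + 5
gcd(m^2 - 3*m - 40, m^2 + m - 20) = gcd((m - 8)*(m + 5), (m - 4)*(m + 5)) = m + 5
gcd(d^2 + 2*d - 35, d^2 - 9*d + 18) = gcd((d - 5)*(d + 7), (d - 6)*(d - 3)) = 1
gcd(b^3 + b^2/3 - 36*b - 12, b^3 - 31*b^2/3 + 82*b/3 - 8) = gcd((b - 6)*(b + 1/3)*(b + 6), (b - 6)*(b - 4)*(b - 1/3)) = b - 6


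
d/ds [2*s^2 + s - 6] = 4*s + 1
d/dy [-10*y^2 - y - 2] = -20*y - 1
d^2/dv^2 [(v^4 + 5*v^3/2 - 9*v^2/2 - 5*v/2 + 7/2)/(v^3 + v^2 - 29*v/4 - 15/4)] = 4*(40*v^6 + 1164*v^5 + 3786*v^4 + 6877*v^3 + 3705*v^2 + 1299*v + 6457)/(64*v^9 + 192*v^8 - 1200*v^7 - 3440*v^6 + 7260*v^5 + 19812*v^4 - 11249*v^3 - 35145*v^2 - 19575*v - 3375)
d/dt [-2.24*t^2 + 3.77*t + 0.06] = 3.77 - 4.48*t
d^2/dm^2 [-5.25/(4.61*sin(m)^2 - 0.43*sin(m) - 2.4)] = (-446.2941*sin(m)^4 + 31.221225*sin(m)^3 + 436.126425*sin(m)^2 - 57.02445*sin(m) + 118.11345)/(-4.61*sin(m)^2 + 0.43*sin(m) + 2.4)^3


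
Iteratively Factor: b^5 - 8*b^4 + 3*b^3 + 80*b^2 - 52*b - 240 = (b - 5)*(b^4 - 3*b^3 - 12*b^2 + 20*b + 48) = (b - 5)*(b + 2)*(b^3 - 5*b^2 - 2*b + 24) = (b - 5)*(b + 2)^2*(b^2 - 7*b + 12) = (b - 5)*(b - 4)*(b + 2)^2*(b - 3)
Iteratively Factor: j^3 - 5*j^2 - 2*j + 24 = (j - 3)*(j^2 - 2*j - 8) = (j - 3)*(j + 2)*(j - 4)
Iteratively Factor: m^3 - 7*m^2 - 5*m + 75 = (m - 5)*(m^2 - 2*m - 15) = (m - 5)^2*(m + 3)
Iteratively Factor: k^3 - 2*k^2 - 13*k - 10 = (k + 2)*(k^2 - 4*k - 5) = (k + 1)*(k + 2)*(k - 5)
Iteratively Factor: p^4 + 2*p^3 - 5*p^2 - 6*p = (p - 2)*(p^3 + 4*p^2 + 3*p) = (p - 2)*(p + 1)*(p^2 + 3*p) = p*(p - 2)*(p + 1)*(p + 3)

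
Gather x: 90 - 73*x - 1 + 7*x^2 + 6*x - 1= 7*x^2 - 67*x + 88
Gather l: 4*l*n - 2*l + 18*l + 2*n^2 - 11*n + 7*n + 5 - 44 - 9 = l*(4*n + 16) + 2*n^2 - 4*n - 48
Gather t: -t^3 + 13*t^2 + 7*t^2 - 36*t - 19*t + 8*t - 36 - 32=-t^3 + 20*t^2 - 47*t - 68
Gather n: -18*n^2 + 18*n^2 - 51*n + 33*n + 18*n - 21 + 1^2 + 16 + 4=0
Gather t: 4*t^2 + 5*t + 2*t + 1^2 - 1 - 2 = 4*t^2 + 7*t - 2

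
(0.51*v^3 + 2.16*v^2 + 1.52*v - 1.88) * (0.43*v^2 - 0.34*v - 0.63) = 0.2193*v^5 + 0.7554*v^4 - 0.4021*v^3 - 2.686*v^2 - 0.3184*v + 1.1844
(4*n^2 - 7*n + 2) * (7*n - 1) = 28*n^3 - 53*n^2 + 21*n - 2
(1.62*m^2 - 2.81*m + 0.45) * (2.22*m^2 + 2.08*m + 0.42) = 3.5964*m^4 - 2.8686*m^3 - 4.1654*m^2 - 0.2442*m + 0.189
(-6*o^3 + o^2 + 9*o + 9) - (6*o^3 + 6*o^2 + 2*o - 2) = -12*o^3 - 5*o^2 + 7*o + 11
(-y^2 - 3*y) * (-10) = 10*y^2 + 30*y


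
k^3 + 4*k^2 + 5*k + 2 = (k + 1)^2*(k + 2)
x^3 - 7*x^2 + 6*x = x*(x - 6)*(x - 1)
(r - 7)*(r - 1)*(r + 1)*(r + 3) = r^4 - 4*r^3 - 22*r^2 + 4*r + 21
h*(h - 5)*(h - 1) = h^3 - 6*h^2 + 5*h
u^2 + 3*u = u*(u + 3)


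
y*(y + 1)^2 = y^3 + 2*y^2 + y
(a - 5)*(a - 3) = a^2 - 8*a + 15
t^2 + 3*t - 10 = (t - 2)*(t + 5)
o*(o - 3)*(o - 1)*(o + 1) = o^4 - 3*o^3 - o^2 + 3*o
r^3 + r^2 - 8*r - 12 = (r - 3)*(r + 2)^2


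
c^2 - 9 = (c - 3)*(c + 3)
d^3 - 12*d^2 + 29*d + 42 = (d - 7)*(d - 6)*(d + 1)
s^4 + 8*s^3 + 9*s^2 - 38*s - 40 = (s - 2)*(s + 1)*(s + 4)*(s + 5)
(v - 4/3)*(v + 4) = v^2 + 8*v/3 - 16/3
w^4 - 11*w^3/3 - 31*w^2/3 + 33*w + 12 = (w - 4)*(w - 3)*(w + 1/3)*(w + 3)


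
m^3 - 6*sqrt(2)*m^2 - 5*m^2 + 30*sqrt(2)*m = m*(m - 5)*(m - 6*sqrt(2))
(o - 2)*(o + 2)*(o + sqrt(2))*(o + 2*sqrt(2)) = o^4 + 3*sqrt(2)*o^3 - 12*sqrt(2)*o - 16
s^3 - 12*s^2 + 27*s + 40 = (s - 8)*(s - 5)*(s + 1)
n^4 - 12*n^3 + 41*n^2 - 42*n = n*(n - 7)*(n - 3)*(n - 2)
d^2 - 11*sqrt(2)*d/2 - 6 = (d - 6*sqrt(2))*(d + sqrt(2)/2)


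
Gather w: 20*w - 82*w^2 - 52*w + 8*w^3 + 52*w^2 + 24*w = 8*w^3 - 30*w^2 - 8*w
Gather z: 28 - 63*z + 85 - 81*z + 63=176 - 144*z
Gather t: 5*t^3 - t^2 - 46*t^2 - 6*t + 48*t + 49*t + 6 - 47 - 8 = 5*t^3 - 47*t^2 + 91*t - 49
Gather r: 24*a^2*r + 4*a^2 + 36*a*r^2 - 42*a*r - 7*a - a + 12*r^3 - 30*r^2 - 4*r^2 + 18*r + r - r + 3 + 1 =4*a^2 - 8*a + 12*r^3 + r^2*(36*a - 34) + r*(24*a^2 - 42*a + 18) + 4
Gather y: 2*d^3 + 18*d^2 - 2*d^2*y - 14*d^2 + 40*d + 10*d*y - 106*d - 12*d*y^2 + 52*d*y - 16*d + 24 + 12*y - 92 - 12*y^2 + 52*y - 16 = 2*d^3 + 4*d^2 - 82*d + y^2*(-12*d - 12) + y*(-2*d^2 + 62*d + 64) - 84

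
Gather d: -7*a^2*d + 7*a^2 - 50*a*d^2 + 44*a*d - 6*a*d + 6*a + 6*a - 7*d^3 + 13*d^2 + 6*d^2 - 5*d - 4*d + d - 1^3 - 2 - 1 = 7*a^2 + 12*a - 7*d^3 + d^2*(19 - 50*a) + d*(-7*a^2 + 38*a - 8) - 4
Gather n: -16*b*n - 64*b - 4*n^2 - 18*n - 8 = -64*b - 4*n^2 + n*(-16*b - 18) - 8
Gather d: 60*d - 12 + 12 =60*d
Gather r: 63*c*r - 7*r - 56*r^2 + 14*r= -56*r^2 + r*(63*c + 7)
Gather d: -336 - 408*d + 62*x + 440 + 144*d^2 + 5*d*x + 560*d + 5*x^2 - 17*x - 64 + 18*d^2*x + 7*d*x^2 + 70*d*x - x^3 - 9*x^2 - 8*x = d^2*(18*x + 144) + d*(7*x^2 + 75*x + 152) - x^3 - 4*x^2 + 37*x + 40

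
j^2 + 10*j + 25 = (j + 5)^2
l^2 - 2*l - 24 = (l - 6)*(l + 4)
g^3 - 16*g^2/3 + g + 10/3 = (g - 5)*(g - 1)*(g + 2/3)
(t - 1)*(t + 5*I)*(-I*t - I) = -I*t^3 + 5*t^2 + I*t - 5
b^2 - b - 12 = (b - 4)*(b + 3)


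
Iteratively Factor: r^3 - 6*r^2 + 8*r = (r - 4)*(r^2 - 2*r) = (r - 4)*(r - 2)*(r)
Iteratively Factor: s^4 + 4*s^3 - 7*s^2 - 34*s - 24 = (s - 3)*(s^3 + 7*s^2 + 14*s + 8) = (s - 3)*(s + 2)*(s^2 + 5*s + 4) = (s - 3)*(s + 1)*(s + 2)*(s + 4)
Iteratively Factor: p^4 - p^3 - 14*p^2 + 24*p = (p - 3)*(p^3 + 2*p^2 - 8*p) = (p - 3)*(p - 2)*(p^2 + 4*p) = (p - 3)*(p - 2)*(p + 4)*(p)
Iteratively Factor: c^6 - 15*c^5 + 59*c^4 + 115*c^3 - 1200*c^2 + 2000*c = (c + 4)*(c^5 - 19*c^4 + 135*c^3 - 425*c^2 + 500*c) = (c - 4)*(c + 4)*(c^4 - 15*c^3 + 75*c^2 - 125*c) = c*(c - 4)*(c + 4)*(c^3 - 15*c^2 + 75*c - 125) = c*(c - 5)*(c - 4)*(c + 4)*(c^2 - 10*c + 25) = c*(c - 5)^2*(c - 4)*(c + 4)*(c - 5)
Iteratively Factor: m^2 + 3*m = (m)*(m + 3)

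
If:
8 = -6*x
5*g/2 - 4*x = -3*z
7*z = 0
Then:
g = -32/15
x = -4/3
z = 0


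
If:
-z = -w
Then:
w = z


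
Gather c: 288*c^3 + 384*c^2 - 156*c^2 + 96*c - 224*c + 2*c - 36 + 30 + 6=288*c^3 + 228*c^2 - 126*c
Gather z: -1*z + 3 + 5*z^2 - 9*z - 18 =5*z^2 - 10*z - 15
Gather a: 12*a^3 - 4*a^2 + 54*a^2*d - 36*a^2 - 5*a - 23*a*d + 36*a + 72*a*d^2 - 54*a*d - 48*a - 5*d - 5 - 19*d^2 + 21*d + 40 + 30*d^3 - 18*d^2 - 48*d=12*a^3 + a^2*(54*d - 40) + a*(72*d^2 - 77*d - 17) + 30*d^3 - 37*d^2 - 32*d + 35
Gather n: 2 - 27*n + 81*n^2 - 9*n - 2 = 81*n^2 - 36*n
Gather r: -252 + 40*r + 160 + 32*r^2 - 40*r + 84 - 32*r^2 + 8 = 0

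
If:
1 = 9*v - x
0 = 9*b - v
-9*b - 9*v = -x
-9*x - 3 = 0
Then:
No Solution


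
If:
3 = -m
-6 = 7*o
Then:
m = -3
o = -6/7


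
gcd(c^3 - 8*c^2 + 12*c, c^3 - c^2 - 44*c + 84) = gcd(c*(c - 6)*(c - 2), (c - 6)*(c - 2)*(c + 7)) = c^2 - 8*c + 12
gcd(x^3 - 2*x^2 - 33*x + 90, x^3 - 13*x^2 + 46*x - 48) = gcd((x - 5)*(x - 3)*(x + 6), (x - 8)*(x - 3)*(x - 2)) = x - 3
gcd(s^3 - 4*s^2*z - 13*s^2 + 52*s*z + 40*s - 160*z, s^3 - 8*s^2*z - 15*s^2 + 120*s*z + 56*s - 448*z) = s - 8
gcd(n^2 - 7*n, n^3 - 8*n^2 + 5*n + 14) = n - 7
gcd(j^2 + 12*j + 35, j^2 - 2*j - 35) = j + 5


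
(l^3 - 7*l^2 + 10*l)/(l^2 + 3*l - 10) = l*(l - 5)/(l + 5)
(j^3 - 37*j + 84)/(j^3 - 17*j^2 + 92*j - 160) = (j^2 + 4*j - 21)/(j^2 - 13*j + 40)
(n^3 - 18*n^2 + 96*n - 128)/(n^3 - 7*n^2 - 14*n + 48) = (n - 8)/(n + 3)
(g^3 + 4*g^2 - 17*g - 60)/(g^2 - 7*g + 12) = (g^2 + 8*g + 15)/(g - 3)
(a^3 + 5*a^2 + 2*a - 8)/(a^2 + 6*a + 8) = a - 1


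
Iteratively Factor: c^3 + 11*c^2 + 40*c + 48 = (c + 3)*(c^2 + 8*c + 16) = (c + 3)*(c + 4)*(c + 4)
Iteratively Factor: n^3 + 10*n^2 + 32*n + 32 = (n + 4)*(n^2 + 6*n + 8) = (n + 2)*(n + 4)*(n + 4)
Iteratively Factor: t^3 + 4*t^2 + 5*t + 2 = (t + 2)*(t^2 + 2*t + 1) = (t + 1)*(t + 2)*(t + 1)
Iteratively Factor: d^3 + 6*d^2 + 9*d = (d)*(d^2 + 6*d + 9) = d*(d + 3)*(d + 3)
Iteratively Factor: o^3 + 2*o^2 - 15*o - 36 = (o - 4)*(o^2 + 6*o + 9) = (o - 4)*(o + 3)*(o + 3)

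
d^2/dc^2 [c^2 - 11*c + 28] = 2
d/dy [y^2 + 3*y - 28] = 2*y + 3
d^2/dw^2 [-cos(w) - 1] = cos(w)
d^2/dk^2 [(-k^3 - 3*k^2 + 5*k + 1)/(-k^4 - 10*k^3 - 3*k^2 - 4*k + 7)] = 2*(k^9 + 9*k^8 + 51*k^7 - 177*k^6 - 1803*k^5 - 705*k^4 + 1028*k^3 - 2184*k^2 - 414*k - 30)/(k^12 + 30*k^11 + 309*k^10 + 1192*k^9 + 1146*k^8 + 1122*k^7 - 1431*k^6 - 840*k^5 - 1578*k^4 + 1030*k^3 + 105*k^2 + 588*k - 343)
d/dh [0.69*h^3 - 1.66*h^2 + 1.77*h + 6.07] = 2.07*h^2 - 3.32*h + 1.77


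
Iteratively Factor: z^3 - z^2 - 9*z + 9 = (z - 3)*(z^2 + 2*z - 3) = (z - 3)*(z + 3)*(z - 1)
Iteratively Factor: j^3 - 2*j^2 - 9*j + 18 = (j - 3)*(j^2 + j - 6) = (j - 3)*(j + 3)*(j - 2)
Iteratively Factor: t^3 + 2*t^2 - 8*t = (t)*(t^2 + 2*t - 8) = t*(t + 4)*(t - 2)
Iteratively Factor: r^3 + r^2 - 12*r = (r + 4)*(r^2 - 3*r) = r*(r + 4)*(r - 3)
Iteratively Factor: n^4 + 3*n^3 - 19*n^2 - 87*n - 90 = (n + 3)*(n^3 - 19*n - 30) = (n + 3)^2*(n^2 - 3*n - 10) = (n - 5)*(n + 3)^2*(n + 2)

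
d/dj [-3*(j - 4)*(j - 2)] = 18 - 6*j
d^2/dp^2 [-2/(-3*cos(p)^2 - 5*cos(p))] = 2*(-9*(1 - cos(2*p))^2 + 225*cos(p)/4 - 43*cos(2*p)/2 - 45*cos(3*p)/4 + 129/2)/((3*cos(p) + 5)^3*cos(p)^3)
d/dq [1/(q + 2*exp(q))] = (-2*exp(q) - 1)/(q + 2*exp(q))^2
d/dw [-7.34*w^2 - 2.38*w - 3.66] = -14.68*w - 2.38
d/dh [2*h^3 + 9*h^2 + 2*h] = 6*h^2 + 18*h + 2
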